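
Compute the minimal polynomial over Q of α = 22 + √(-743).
m_α(x) = x^2 - 44x + 1227

From α - 22 = √(-743), squaring gives (α - 22)^2 = -743, i.e. α^2 - 44α + 484 = -743, so α^2 - 44α + 1227 = 0. The discriminant of x^2 - 44x + 1227 is (-44)^2 - 4·(1227) = 1936 - 4908 = -2972, and 4·(-743) is not a perfect square in Q since -743 is squarefree and ≠ 1. Hence x^2 - 44x + 1227 is irreducible over Q and is the minimal polynomial of α.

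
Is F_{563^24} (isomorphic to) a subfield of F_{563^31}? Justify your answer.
No: F_{563^24} is not a subfield of F_{563^31}

F_{p^m} embeds in F_{p^n} iff m | n. Here 24 ∤ 31 (since 31 = 1·24 + 7 with remainder 7 ≠ 0), so F_{563^24} is not a subfield of F_{563^31}. Equivalently: if it were, the tower law would give 24 = [F_{563^24}:F_563] dividing [F_{563^31}:F_563] = 31, contradiction.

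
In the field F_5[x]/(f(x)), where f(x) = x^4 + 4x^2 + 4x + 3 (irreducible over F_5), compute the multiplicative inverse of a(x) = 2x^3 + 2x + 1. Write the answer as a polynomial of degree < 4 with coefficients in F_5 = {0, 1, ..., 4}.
a(x)^(-1) ≡ x^3 + 3x + 1 (mod f(x))

Since f is irreducible over F_5, F_5[x]/(f) is a field and a(x) ≠ 0 has an inverse. Apply the extended Euclidean algorithm to f(x) and a(x) in F_5[x]: f(x) = (3x)·a(x) + (3x^2 + x + 3);  a(x) = (4x + 2)·(3x^2 + x + 3) + (3x);  (3x^2 + x + 3) = (x + 2)·(3x) + (3). The last nonzero remainder is the constant 3 = gcd(f, a) in F_5. Back-substituting through the division chain expresses 3 = s(x)·a(x) + t(x)·f(x) with s(x) ≡ 3x^3 + 4x + 3 (mod f), so (3x^3 + 4x + 3)·a(x) ≡ 3 (mod f). Multiplying by 3^(-1) ≡ 2 in F_5 gives a(x)^(-1) ≡ 2·(3x^3 + 4x + 3) ≡ x^3 + 3x + 1 (mod f). Check: (2x^3 + 2x + 1)·(x^3 + 3x + 1) = 2x^6 + 3x^4 + 3x^3 + x^2 + 1 ≡ 1 (mod x^4 + 4x^2 + 4x + 3).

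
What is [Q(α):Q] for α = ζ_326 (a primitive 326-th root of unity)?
[Q(α):Q] = 162

The minimal polynomial of ζ_326 over Q is the 326-th cyclotomic polynomial Φ_326(x), which is irreducible over Q and has degree φ(326) = 162. Hence [Q(α):Q] = φ(326) = 162.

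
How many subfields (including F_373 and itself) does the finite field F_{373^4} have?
F_{373^4} has 3 subfields

The subfields of F_{p^n} are exactly the fields F_{p^d} for d | n (each is the fixed field of the unique index-d subgroup of Gal(F_{p^n}/F_p) ≅ Z/nZ). The divisors of n = 4 are {1, 2, 4}, giving 3 subfields: F_{373^1}, F_{373^2}, F_{373^4}.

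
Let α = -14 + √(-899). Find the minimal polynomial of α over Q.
m_α(x) = x^2 + 28x + 1095

From α + 14 = √(-899), squaring gives (α + 14)^2 = -899, i.e. α^2 + 28α + 196 = -899, so α^2 + 28α + 1095 = 0. The discriminant of x^2 + 28x + 1095 is (28)^2 - 4·(1095) = 784 - 4380 = -3596, and 4·(-899) is not a perfect square in Q since -899 is squarefree and ≠ 1. Hence x^2 + 28x + 1095 is irreducible over Q and is the minimal polynomial of α.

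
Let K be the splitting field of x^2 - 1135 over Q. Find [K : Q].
[K : Q] = 2

f(x) = x^2 - 1135 factors as (x - √1135)(x + √1135). The splitting field is K = Q(√1135). Since 1135 is squarefree and > 1, it is not a perfect square, so x^2 - 1135 is irreducible over Q and [Q(√1135) : Q] = 2. Hence [K : Q] = 2.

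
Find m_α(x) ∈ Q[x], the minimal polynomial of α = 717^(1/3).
m_α(x) = x^3 - 717

α satisfies α^3 = 717, so x^3 - 717 annihilates α. By the rational root test, a rational root p/q (in lowest terms) of x^3 - 717 would satisfy p^3 = 717 q^3, forcing q = 1 and p^3 = 717; but 717 is not a perfect cube, contradiction. A monic cubic over Q with no rational root is irreducible (any nontrivial factorization would include a linear factor). Hence x^3 - 717 is the minimal polynomial of α, and in particular [Q(α):Q] = 3.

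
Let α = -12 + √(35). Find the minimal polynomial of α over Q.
m_α(x) = x^2 + 24x + 109

From α + 12 = √(35), squaring gives (α + 12)^2 = 35, i.e. α^2 + 24α + 144 = 35, so α^2 + 24α + 109 = 0. The discriminant of x^2 + 24x + 109 is (24)^2 - 4·(109) = 576 - 436 = 140, and 4·(35) is not a perfect square in Q since 35 is squarefree and ≠ 1. Hence x^2 + 24x + 109 is irreducible over Q and is the minimal polynomial of α.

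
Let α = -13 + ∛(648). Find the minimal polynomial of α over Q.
m_α(x) = x^3 + 39x^2 + 507x + 1549

Set β = α + 13 = ∛(648), so β^3 = 648. Then (α + 13)^3 - 648 = 0, i.e. α is a root of g(x) = (x + 13)^3 - 648 = x^3 + 39x^2 + 507x + 1549. Since g(x) = h(x + 13) where h(x) = x^3 - 648, and h is irreducible over Q (because 648 is not a perfect cube, so h has no rational root, and a monic cubic with no rational root is irreducible), g is also irreducible (irreducibility is preserved under the substitution x → x + 13). Hence m_α(x) = x^3 + 39x^2 + 507x + 1549.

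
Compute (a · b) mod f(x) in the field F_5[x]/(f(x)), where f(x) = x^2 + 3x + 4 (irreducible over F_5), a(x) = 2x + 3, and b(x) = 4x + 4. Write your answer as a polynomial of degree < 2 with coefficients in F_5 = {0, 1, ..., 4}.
a · b ≡ x (mod f(x))

Multiply in F_5[x]: a(x)·b(x) = (2x + 3)·(4x + 4) = 3x^2 + 2. This has degree ≥ 2, so divide by f(x) over F_5: 3x^2 + 2 = (3)·(x^2 + 3x + 4) + (x). Hence a·b ≡ x (mod f). (F_5[x]/(f) is a field with 5^2 = 25 elements since f is irreducible of degree 2.)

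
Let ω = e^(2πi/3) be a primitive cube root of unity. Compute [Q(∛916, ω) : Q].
[Q(∛916, ω) : Q] = 6

[Q(∛916):Q] = 3 (min poly x^3 - 916, irreducible since 916 is not a perfect cube). [Q(ω):Q] = 2 (min poly x^2 + x + 1). Since Q(∛916) ⊂ R and ω ∉ R, we have ω ∉ Q(∛916), so x^2 + x + 1 remains irreducible over Q(∛916) and [Q(∛916, ω) : Q(∛916)] = 2. By the tower law, [Q(∛916, ω) : Q] = 3 · 2 = 6. (In fact Q(∛916, ω) is the splitting field of x^3 - 916 over Q.)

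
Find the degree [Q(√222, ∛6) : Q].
[Q(√222, ∛6) : Q] = 6

Let L = Q(√222, ∛6). Since Q(√222) ⊂ L and [Q(√222):Q] = 2, the tower law gives 2 | [L:Q]. Likewise Q(∛6) ⊂ L with [Q(∛6):Q] = 3 (because 6 is not a perfect cube), so 3 | [L:Q]. As gcd(2,3) = 1, [L:Q] is divisible by 6. Conversely L is generated over Q by √222 and ∛6, so [L:Q] ≤ 2·3 = 6. Therefore [Q(√222, ∛6) : Q] = 6.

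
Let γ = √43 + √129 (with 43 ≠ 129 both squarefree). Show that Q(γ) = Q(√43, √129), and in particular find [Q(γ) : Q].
[Q(γ) : Q] = 4 (equivalently, Q(γ) = Q(√43, √129))

Obviously Q(γ) ⊆ Q(√43, √129), and [Q(√43, √129):Q] = 4 (since 43, 129 are distinct squarefree integers > 1 with 5547 not a perfect square). To show equality we compute the minimal polynomial of γ. From γ = √43 + √129: γ^2 = 43 + 2√(5547) + 129 = 172 + 2√(5547), so γ^2 - 172 = 2√(5547); squaring, (γ^2 - 172)^2 = 4·5547, i.e. γ^4 - 344γ^2 + 29584 - 22188 = 0, i.e. γ^4 - 344γ^2 + 7396 = 0. So γ is a root of x^4 - 344x^2 + 7396. This polynomial is irreducible over Q: it has no rational root (each ±√43 ± √129 is irrational), and any factorization into two quadratics over Q would force √(5547) ∈ Q (pairing opposite roots) or √43, √129 ∈ Q (other pairings), all impossible. Hence [Q(γ):Q] = 4 = [Q(√43, √129):Q], so Q(γ) = Q(√43, √129).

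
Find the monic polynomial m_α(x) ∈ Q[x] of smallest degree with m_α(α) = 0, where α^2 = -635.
m_α(x) = x^2 + 635

α satisfies α^2 + 635 = 0, so x^2 + 635 annihilates α. Since d = -635 is squarefree and ≠ 1, it is not a perfect square in Q, so x^2 + 635 has no rational root and is therefore irreducible over Q (a degree-2 polynomial over a field is irreducible iff it has no root). Hence m_α(x) = x^2 + 635.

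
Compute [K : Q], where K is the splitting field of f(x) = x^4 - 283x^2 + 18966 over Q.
[K : Q] = 4

Solving the quadratic in x^2: x^2 = (283 ± √(283^2 - 4·18966))/2 = (283 ± √4225)/2 = (283 ± 65)/2, giving x^2 = 174 or x^2 = 109. So f(x) = (x^2 - 174)(x^2 - 109) and the roots of f are ±√174, ±√109. Hence the splitting field is K = Q(√174, √109). Since 174 and 109 are distinct squarefree integers > 1, their product 18966 is not a perfect square, so √109 ∉ Q(√174). By the tower law [K:Q] = [Q(√174,√109):Q(√174)] · [Q(√174):Q] = 2 · 2 = 4.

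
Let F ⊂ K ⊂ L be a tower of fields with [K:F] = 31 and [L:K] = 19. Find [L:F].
[L:F] = 589

The tower law says that for any tower of field extensions F ⊂ K ⊂ L with finite degrees, [L:F] = [L:K] · [K:F]. Here this gives [L:F] = 19 · 31 = 589.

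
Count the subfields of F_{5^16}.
F_{5^16} has 5 subfields

The subfields of F_{p^n} are exactly the fields F_{p^d} for d | n (each is the fixed field of the unique index-d subgroup of Gal(F_{p^n}/F_p) ≅ Z/nZ). The divisors of n = 16 are {1, 2, 4, 8, 16}, giving 5 subfields: F_{5^1}, F_{5^2}, F_{5^4}, F_{5^8}, F_{5^16}.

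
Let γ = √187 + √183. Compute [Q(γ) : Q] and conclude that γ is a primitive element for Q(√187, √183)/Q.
[Q(γ) : Q] = 4 (equivalently, Q(γ) = Q(√187, √183))

Obviously Q(γ) ⊆ Q(√187, √183), and [Q(√187, √183):Q] = 4 (since 187, 183 are distinct squarefree integers > 1 with 34221 not a perfect square). To show equality we compute the minimal polynomial of γ. From γ = √187 + √183: γ^2 = 187 + 2√(34221) + 183 = 370 + 2√(34221), so γ^2 - 370 = 2√(34221); squaring, (γ^2 - 370)^2 = 4·34221, i.e. γ^4 - 740γ^2 + 136900 - 136884 = 0, i.e. γ^4 - 740γ^2 + 16 = 0. So γ is a root of x^4 - 740x^2 + 16. This polynomial is irreducible over Q: it has no rational root (each ±√187 ± √183 is irrational), and any factorization into two quadratics over Q would force √(34221) ∈ Q (pairing opposite roots) or √187, √183 ∈ Q (other pairings), all impossible. Hence [Q(γ):Q] = 4 = [Q(√187, √183):Q], so Q(γ) = Q(√187, √183).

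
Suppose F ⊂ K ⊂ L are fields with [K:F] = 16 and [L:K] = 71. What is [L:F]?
[L:F] = 1136

The tower law says that for any tower of field extensions F ⊂ K ⊂ L with finite degrees, [L:F] = [L:K] · [K:F]. Here this gives [L:F] = 71 · 16 = 1136.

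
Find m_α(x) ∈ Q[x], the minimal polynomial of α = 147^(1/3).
m_α(x) = x^3 - 147

α satisfies α^3 = 147, so x^3 - 147 annihilates α. By the rational root test, a rational root p/q (in lowest terms) of x^3 - 147 would satisfy p^3 = 147 q^3, forcing q = 1 and p^3 = 147; but 147 is not a perfect cube, contradiction. A monic cubic over Q with no rational root is irreducible (any nontrivial factorization would include a linear factor). Hence x^3 - 147 is the minimal polynomial of α, and in particular [Q(α):Q] = 3.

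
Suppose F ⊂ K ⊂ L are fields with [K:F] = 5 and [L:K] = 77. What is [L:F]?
[L:F] = 385

The tower law says that for any tower of field extensions F ⊂ K ⊂ L with finite degrees, [L:F] = [L:K] · [K:F]. Here this gives [L:F] = 77 · 5 = 385.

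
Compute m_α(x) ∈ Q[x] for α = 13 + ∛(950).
m_α(x) = x^3 - 39x^2 + 507x - 3147

Set β = α - 13 = ∛(950), so β^3 = 950. Then (α - 13)^3 - 950 = 0, i.e. α is a root of g(x) = (x - 13)^3 - 950 = x^3 - 39x^2 + 507x - 3147. Since g(x) = h(x - 13) where h(x) = x^3 - 950, and h is irreducible over Q (because 950 is not a perfect cube, so h has no rational root, and a monic cubic with no rational root is irreducible), g is also irreducible (irreducibility is preserved under the substitution x → x - 13). Hence m_α(x) = x^3 - 39x^2 + 507x - 3147.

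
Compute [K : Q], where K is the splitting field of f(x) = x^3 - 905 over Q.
[K : Q] = 6

The roots of x^3 - 905 are ∛905, ω∛905, ω^2∛905 where ω = e^(2πi/3) is a primitive cube root of unity, so K = Q(∛905, ω). Now [Q(∛905):Q] = 3 (since 905 is not a perfect cube, x^3 - 905 is irreducible) and [Q(ω):Q] = 2. Both 2 and 3 divide [K:Q], and [K:Q] ≤ 3·2 = 6, so [K:Q] = 6. (Equivalently: Q(∛905) ⊂ R but ω ∉ R, so [K : Q(∛905)] = 2.)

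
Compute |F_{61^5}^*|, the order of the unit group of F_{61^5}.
|F_{61^5}^*| = 844596300

F_{61^5} has 61^5 = 844596301 elements; its multiplicative group consists of all nonzero elements, so |F_{61^5}^*| = 844596301 - 1 = 844596300. (It is cyclic since any finite subgroup of the multiplicative group of a field is cyclic.)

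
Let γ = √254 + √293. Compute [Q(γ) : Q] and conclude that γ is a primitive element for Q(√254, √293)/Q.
[Q(γ) : Q] = 4 (equivalently, Q(γ) = Q(√254, √293))

Obviously Q(γ) ⊆ Q(√254, √293), and [Q(√254, √293):Q] = 4 (since 254, 293 are distinct squarefree integers > 1 with 74422 not a perfect square). To show equality we compute the minimal polynomial of γ. From γ = √254 + √293: γ^2 = 254 + 2√(74422) + 293 = 547 + 2√(74422), so γ^2 - 547 = 2√(74422); squaring, (γ^2 - 547)^2 = 4·74422, i.e. γ^4 - 1094γ^2 + 299209 - 297688 = 0, i.e. γ^4 - 1094γ^2 + 1521 = 0. So γ is a root of x^4 - 1094x^2 + 1521. This polynomial is irreducible over Q: it has no rational root (each ±√254 ± √293 is irrational), and any factorization into two quadratics over Q would force √(74422) ∈ Q (pairing opposite roots) or √254, √293 ∈ Q (other pairings), all impossible. Hence [Q(γ):Q] = 4 = [Q(√254, √293):Q], so Q(γ) = Q(√254, √293).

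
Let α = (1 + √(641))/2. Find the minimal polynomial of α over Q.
m_α(x) = x^2 - x - 160

From 2α - 1 = √(641), squaring gives (2α - 1)^2 = 641, i.e. 4α^2 - 4α + 1 = 641, so α^2 - α + (1 - 641)/4 = 0. Since 641 ≡ 1 (mod 4), (1 - 641)/4 = -160 ∈ Z. The polynomial x^2 - x - 160 has discriminant 1 - 4·(-160) = 641, which is not a perfect square in Q (d = 641 is squarefree and ≠ 1), so x^2 - x - 160 is irreducible over Q. It is the minimal polynomial of α.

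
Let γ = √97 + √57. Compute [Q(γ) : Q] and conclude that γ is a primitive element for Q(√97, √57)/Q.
[Q(γ) : Q] = 4 (equivalently, Q(γ) = Q(√97, √57))

Obviously Q(γ) ⊆ Q(√97, √57), and [Q(√97, √57):Q] = 4 (since 97, 57 are distinct squarefree integers > 1 with 5529 not a perfect square). To show equality we compute the minimal polynomial of γ. From γ = √97 + √57: γ^2 = 97 + 2√(5529) + 57 = 154 + 2√(5529), so γ^2 - 154 = 2√(5529); squaring, (γ^2 - 154)^2 = 4·5529, i.e. γ^4 - 308γ^2 + 23716 - 22116 = 0, i.e. γ^4 - 308γ^2 + 1600 = 0. So γ is a root of x^4 - 308x^2 + 1600. This polynomial is irreducible over Q: it has no rational root (each ±√97 ± √57 is irrational), and any factorization into two quadratics over Q would force √(5529) ∈ Q (pairing opposite roots) or √97, √57 ∈ Q (other pairings), all impossible. Hence [Q(γ):Q] = 4 = [Q(√97, √57):Q], so Q(γ) = Q(√97, √57).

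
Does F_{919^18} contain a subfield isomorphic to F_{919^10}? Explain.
No: F_{919^10} is not a subfield of F_{919^18}

F_{p^m} embeds in F_{p^n} iff m | n. Here 10 ∤ 18 (since 18 = 1·10 + 8 with remainder 8 ≠ 0), so F_{919^10} is not a subfield of F_{919^18}. Equivalently: if it were, the tower law would give 10 = [F_{919^10}:F_919] dividing [F_{919^18}:F_919] = 18, contradiction.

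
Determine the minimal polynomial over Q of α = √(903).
m_α(x) = x^2 - 903

α satisfies α^2 - 903 = 0, so x^2 - 903 annihilates α. Since d = 903 is squarefree and ≠ 1, it is not a perfect square in Q, so x^2 - 903 has no rational root and is therefore irreducible over Q (a degree-2 polynomial over a field is irreducible iff it has no root). Hence m_α(x) = x^2 - 903.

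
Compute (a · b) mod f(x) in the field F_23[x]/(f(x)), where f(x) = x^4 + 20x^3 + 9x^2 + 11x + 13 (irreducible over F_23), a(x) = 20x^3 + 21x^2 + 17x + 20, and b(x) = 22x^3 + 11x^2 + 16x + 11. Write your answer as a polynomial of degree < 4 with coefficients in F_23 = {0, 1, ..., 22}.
a · b ≡ 3x^3 + 16x^2 + 13x + 7 (mod f(x))

Multiply in F_23[x]: a(x)·b(x) = (20x^3 + 21x^2 + 17x + 20)·(22x^3 + 11x^2 + 16x + 11) = 3x^6 + 15x^5 + 5x^4 + 10x^3 + 10x^2 + x + 13. This has degree ≥ 4, so divide by f(x) over F_23: 3x^6 + 15x^5 + 5x^4 + 10x^3 + 10x^2 + x + 13 = (3x^2 + x + 4)·(x^4 + 20x^3 + 9x^2 + 11x + 13) + (3x^3 + 16x^2 + 13x + 7). Hence a·b ≡ 3x^3 + 16x^2 + 13x + 7 (mod f). (F_23[x]/(f) is a field with 23^4 = 279841 elements since f is irreducible of degree 4.)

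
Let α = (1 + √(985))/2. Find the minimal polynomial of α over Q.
m_α(x) = x^2 - x - 246

From 2α - 1 = √(985), squaring gives (2α - 1)^2 = 985, i.e. 4α^2 - 4α + 1 = 985, so α^2 - α + (1 - 985)/4 = 0. Since 985 ≡ 1 (mod 4), (1 - 985)/4 = -246 ∈ Z. The polynomial x^2 - x - 246 has discriminant 1 - 4·(-246) = 985, which is not a perfect square in Q (d = 985 is squarefree and ≠ 1), so x^2 - x - 246 is irreducible over Q. It is the minimal polynomial of α.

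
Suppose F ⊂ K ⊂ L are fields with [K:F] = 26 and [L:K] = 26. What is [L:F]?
[L:F] = 676

The tower law says that for any tower of field extensions F ⊂ K ⊂ L with finite degrees, [L:F] = [L:K] · [K:F]. Here this gives [L:F] = 26 · 26 = 676.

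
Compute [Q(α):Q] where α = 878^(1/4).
[Q(α):Q] = 4

α is a root of x^4 - 878. By Eisenstein's criterion at the prime p = 2 (which divides the constant term 878 but p^2 = 4 does not, since 878 is squarefree), x^4 - 878 is irreducible over Q. Hence [Q(α):Q] = 4.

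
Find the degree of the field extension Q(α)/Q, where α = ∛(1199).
[Q(α):Q] = 3

The minimal polynomial of α is x^3 - 1199, irreducible over Q since 1199 is not a perfect cube (so x^3 - 1199 has no rational root). Hence [Q(α):Q] = deg(m_α) = 3.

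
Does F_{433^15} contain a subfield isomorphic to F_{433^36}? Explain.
No: F_{433^36} is not a subfield of F_{433^15}

F_{p^m} embeds in F_{p^n} iff m | n. Here 36 ∤ 15 (since 15 = 0·36 + 15 with remainder 15 ≠ 0), so F_{433^36} is not a subfield of F_{433^15}. Equivalently: if it were, the tower law would give 36 = [F_{433^36}:F_433] dividing [F_{433^15}:F_433] = 15, contradiction.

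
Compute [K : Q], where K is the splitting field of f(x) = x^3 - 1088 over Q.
[K : Q] = 6

The roots of x^3 - 1088 are ∛1088, ω∛1088, ω^2∛1088 where ω = e^(2πi/3) is a primitive cube root of unity, so K = Q(∛1088, ω). Now [Q(∛1088):Q] = 3 (since 1088 is not a perfect cube, x^3 - 1088 is irreducible) and [Q(ω):Q] = 2. Both 2 and 3 divide [K:Q], and [K:Q] ≤ 3·2 = 6, so [K:Q] = 6. (Equivalently: Q(∛1088) ⊂ R but ω ∉ R, so [K : Q(∛1088)] = 2.)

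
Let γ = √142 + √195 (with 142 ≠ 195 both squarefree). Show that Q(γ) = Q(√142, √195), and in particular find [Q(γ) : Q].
[Q(γ) : Q] = 4 (equivalently, Q(γ) = Q(√142, √195))

Obviously Q(γ) ⊆ Q(√142, √195), and [Q(√142, √195):Q] = 4 (since 142, 195 are distinct squarefree integers > 1 with 27690 not a perfect square). To show equality we compute the minimal polynomial of γ. From γ = √142 + √195: γ^2 = 142 + 2√(27690) + 195 = 337 + 2√(27690), so γ^2 - 337 = 2√(27690); squaring, (γ^2 - 337)^2 = 4·27690, i.e. γ^4 - 674γ^2 + 113569 - 110760 = 0, i.e. γ^4 - 674γ^2 + 2809 = 0. So γ is a root of x^4 - 674x^2 + 2809. This polynomial is irreducible over Q: it has no rational root (each ±√142 ± √195 is irrational), and any factorization into two quadratics over Q would force √(27690) ∈ Q (pairing opposite roots) or √142, √195 ∈ Q (other pairings), all impossible. Hence [Q(γ):Q] = 4 = [Q(√142, √195):Q], so Q(γ) = Q(√142, √195).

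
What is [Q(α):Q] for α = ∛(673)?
[Q(α):Q] = 3

The minimal polynomial of α is x^3 - 673, irreducible over Q since 673 is not a perfect cube (so x^3 - 673 has no rational root). Hence [Q(α):Q] = deg(m_α) = 3.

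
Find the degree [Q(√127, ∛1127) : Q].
[Q(√127, ∛1127) : Q] = 6

Let L = Q(√127, ∛1127). Since Q(√127) ⊂ L and [Q(√127):Q] = 2, the tower law gives 2 | [L:Q]. Likewise Q(∛1127) ⊂ L with [Q(∛1127):Q] = 3 (because 1127 is not a perfect cube), so 3 | [L:Q]. As gcd(2,3) = 1, [L:Q] is divisible by 6. Conversely L is generated over Q by √127 and ∛1127, so [L:Q] ≤ 2·3 = 6. Therefore [Q(√127, ∛1127) : Q] = 6.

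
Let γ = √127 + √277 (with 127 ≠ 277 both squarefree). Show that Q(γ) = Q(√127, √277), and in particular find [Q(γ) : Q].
[Q(γ) : Q] = 4 (equivalently, Q(γ) = Q(√127, √277))

Obviously Q(γ) ⊆ Q(√127, √277), and [Q(√127, √277):Q] = 4 (since 127, 277 are distinct squarefree integers > 1 with 35179 not a perfect square). To show equality we compute the minimal polynomial of γ. From γ = √127 + √277: γ^2 = 127 + 2√(35179) + 277 = 404 + 2√(35179), so γ^2 - 404 = 2√(35179); squaring, (γ^2 - 404)^2 = 4·35179, i.e. γ^4 - 808γ^2 + 163216 - 140716 = 0, i.e. γ^4 - 808γ^2 + 22500 = 0. So γ is a root of x^4 - 808x^2 + 22500. This polynomial is irreducible over Q: it has no rational root (each ±√127 ± √277 is irrational), and any factorization into two quadratics over Q would force √(35179) ∈ Q (pairing opposite roots) or √127, √277 ∈ Q (other pairings), all impossible. Hence [Q(γ):Q] = 4 = [Q(√127, √277):Q], so Q(γ) = Q(√127, √277).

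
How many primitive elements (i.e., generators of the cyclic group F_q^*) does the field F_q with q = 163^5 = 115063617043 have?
There are φ(115063617042) = 33696000000 primitive elements

F_q^* is cyclic of order q - 1 = 115063617042. A cyclic group of order m has exactly φ(m) generators. Here m = 115063617042 = 2 · 3^4 · 11 · 31 · 1301 · 1601, so the number of primitive elements is φ(115063617042) = 33696000000.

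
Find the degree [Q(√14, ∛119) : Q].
[Q(√14, ∛119) : Q] = 6

Let L = Q(√14, ∛119). Since Q(√14) ⊂ L and [Q(√14):Q] = 2, the tower law gives 2 | [L:Q]. Likewise Q(∛119) ⊂ L with [Q(∛119):Q] = 3 (because 119 is not a perfect cube), so 3 | [L:Q]. As gcd(2,3) = 1, [L:Q] is divisible by 6. Conversely L is generated over Q by √14 and ∛119, so [L:Q] ≤ 2·3 = 6. Therefore [Q(√14, ∛119) : Q] = 6.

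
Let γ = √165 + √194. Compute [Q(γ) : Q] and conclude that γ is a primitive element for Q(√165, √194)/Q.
[Q(γ) : Q] = 4 (equivalently, Q(γ) = Q(√165, √194))

Obviously Q(γ) ⊆ Q(√165, √194), and [Q(√165, √194):Q] = 4 (since 165, 194 are distinct squarefree integers > 1 with 32010 not a perfect square). To show equality we compute the minimal polynomial of γ. From γ = √165 + √194: γ^2 = 165 + 2√(32010) + 194 = 359 + 2√(32010), so γ^2 - 359 = 2√(32010); squaring, (γ^2 - 359)^2 = 4·32010, i.e. γ^4 - 718γ^2 + 128881 - 128040 = 0, i.e. γ^4 - 718γ^2 + 841 = 0. So γ is a root of x^4 - 718x^2 + 841. This polynomial is irreducible over Q: it has no rational root (each ±√165 ± √194 is irrational), and any factorization into two quadratics over Q would force √(32010) ∈ Q (pairing opposite roots) or √165, √194 ∈ Q (other pairings), all impossible. Hence [Q(γ):Q] = 4 = [Q(√165, √194):Q], so Q(γ) = Q(√165, √194).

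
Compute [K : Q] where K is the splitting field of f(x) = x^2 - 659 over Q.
[K : Q] = 2

f(x) = x^2 - 659 factors as (x - √659)(x + √659). The splitting field is K = Q(√659). Since 659 is squarefree and > 1, it is not a perfect square, so x^2 - 659 is irreducible over Q and [Q(√659) : Q] = 2. Hence [K : Q] = 2.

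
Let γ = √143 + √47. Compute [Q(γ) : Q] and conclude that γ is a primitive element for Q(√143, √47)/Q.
[Q(γ) : Q] = 4 (equivalently, Q(γ) = Q(√143, √47))

Obviously Q(γ) ⊆ Q(√143, √47), and [Q(√143, √47):Q] = 4 (since 143, 47 are distinct squarefree integers > 1 with 6721 not a perfect square). To show equality we compute the minimal polynomial of γ. From γ = √143 + √47: γ^2 = 143 + 2√(6721) + 47 = 190 + 2√(6721), so γ^2 - 190 = 2√(6721); squaring, (γ^2 - 190)^2 = 4·6721, i.e. γ^4 - 380γ^2 + 36100 - 26884 = 0, i.e. γ^4 - 380γ^2 + 9216 = 0. So γ is a root of x^4 - 380x^2 + 9216. This polynomial is irreducible over Q: it has no rational root (each ±√143 ± √47 is irrational), and any factorization into two quadratics over Q would force √(6721) ∈ Q (pairing opposite roots) or √143, √47 ∈ Q (other pairings), all impossible. Hence [Q(γ):Q] = 4 = [Q(√143, √47):Q], so Q(γ) = Q(√143, √47).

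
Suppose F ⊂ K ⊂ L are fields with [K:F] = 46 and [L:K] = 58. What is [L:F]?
[L:F] = 2668

The tower law says that for any tower of field extensions F ⊂ K ⊂ L with finite degrees, [L:F] = [L:K] · [K:F]. Here this gives [L:F] = 58 · 46 = 2668.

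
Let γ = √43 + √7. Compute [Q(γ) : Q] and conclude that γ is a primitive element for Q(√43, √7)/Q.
[Q(γ) : Q] = 4 (equivalently, Q(γ) = Q(√43, √7))

Obviously Q(γ) ⊆ Q(√43, √7), and [Q(√43, √7):Q] = 4 (since 43, 7 are distinct squarefree integers > 1 with 301 not a perfect square). To show equality we compute the minimal polynomial of γ. From γ = √43 + √7: γ^2 = 43 + 2√(301) + 7 = 50 + 2√(301), so γ^2 - 50 = 2√(301); squaring, (γ^2 - 50)^2 = 4·301, i.e. γ^4 - 100γ^2 + 2500 - 1204 = 0, i.e. γ^4 - 100γ^2 + 1296 = 0. So γ is a root of x^4 - 100x^2 + 1296. This polynomial is irreducible over Q: it has no rational root (each ±√43 ± √7 is irrational), and any factorization into two quadratics over Q would force √(301) ∈ Q (pairing opposite roots) or √43, √7 ∈ Q (other pairings), all impossible. Hence [Q(γ):Q] = 4 = [Q(√43, √7):Q], so Q(γ) = Q(√43, √7).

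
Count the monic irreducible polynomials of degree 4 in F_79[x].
There are 9735960 monic irreducible polynomials of degree 4 over F_79

Each element of F_{79^4} that lies in no proper subfield is a root of exactly one monic irreducible of degree 4 over F_79, and each such polynomial has 4 distinct roots in F_{79^4}. By Möbius inversion the count is N_79(4) = (1/4) Σ_{d|4} μ(4/d) · 79^d = (1/4)(μ(4)·79^1 + μ(2)·79^2 + μ(1)·79^4) = 38943840/4 = 9735960.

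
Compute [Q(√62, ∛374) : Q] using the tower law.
[Q(√62, ∛374) : Q] = 6

Let L = Q(√62, ∛374). Since Q(√62) ⊂ L and [Q(√62):Q] = 2, the tower law gives 2 | [L:Q]. Likewise Q(∛374) ⊂ L with [Q(∛374):Q] = 3 (because 374 is not a perfect cube), so 3 | [L:Q]. As gcd(2,3) = 1, [L:Q] is divisible by 6. Conversely L is generated over Q by √62 and ∛374, so [L:Q] ≤ 2·3 = 6. Therefore [Q(√62, ∛374) : Q] = 6.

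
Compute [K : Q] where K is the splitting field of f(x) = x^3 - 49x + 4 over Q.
[K : Q] = 6

By the rational root test, any rational root of the monic integer polynomial f(x) = x^3 - 49x + 4 must be an integer dividing the constant term 4, i.e. one of ±{1, 2, 4}. Evaluating: f(1) = -44, f(-1) = 52, f(2) = -86, f(-2) = 94, f(4) = -128, f(-4) = 136; none is 0, so f has no rational root and is therefore irreducible over Q (a cubic with no linear factor over a field is irreducible). For an irreducible cubic, the Galois group is A_3 or S_3 according as the discriminant disc(f) = -4a^3 - 27b^2 = -4·(-49)^3 - 27·(4)^2 = 470164 is or is not a square in Q. Here disc(f) = 470164 is not a perfect square in Q, so the Galois group of f over Q is not contained in A_3 and must be all of S_3. The splitting field has degree |S_3| = 6 over Q, so [K : Q] = 6.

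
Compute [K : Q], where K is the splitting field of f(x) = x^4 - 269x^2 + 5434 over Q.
[K : Q] = 4

Solving the quadratic in x^2: x^2 = (269 ± √(269^2 - 4·5434))/2 = (269 ± √50625)/2 = (269 ± 225)/2, giving x^2 = 247 or x^2 = 22. So f(x) = (x^2 - 247)(x^2 - 22) and the roots of f are ±√247, ±√22. Hence the splitting field is K = Q(√247, √22). Since 247 and 22 are distinct squarefree integers > 1, their product 5434 is not a perfect square, so √22 ∉ Q(√247). By the tower law [K:Q] = [Q(√247,√22):Q(√247)] · [Q(√247):Q] = 2 · 2 = 4.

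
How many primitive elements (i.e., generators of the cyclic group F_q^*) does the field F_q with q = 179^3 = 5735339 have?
There are φ(5735338) = 2429856 primitive elements

F_q^* is cyclic of order q - 1 = 5735338. A cyclic group of order m has exactly φ(m) generators. Here m = 5735338 = 2 · 7 · 89 · 4603, so the number of primitive elements is φ(5735338) = 2429856.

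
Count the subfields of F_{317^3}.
F_{317^3} has 2 subfields

The subfields of F_{p^n} are exactly the fields F_{p^d} for d | n (each is the fixed field of the unique index-d subgroup of Gal(F_{p^n}/F_p) ≅ Z/nZ). The divisors of n = 3 are {1, 3}, giving 2 subfields: F_{317^1}, F_{317^3}.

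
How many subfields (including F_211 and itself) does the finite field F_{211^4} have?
F_{211^4} has 3 subfields

The subfields of F_{p^n} are exactly the fields F_{p^d} for d | n (each is the fixed field of the unique index-d subgroup of Gal(F_{p^n}/F_p) ≅ Z/nZ). The divisors of n = 4 are {1, 2, 4}, giving 3 subfields: F_{211^1}, F_{211^2}, F_{211^4}.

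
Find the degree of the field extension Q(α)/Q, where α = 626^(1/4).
[Q(α):Q] = 4

α is a root of x^4 - 626. By Eisenstein's criterion at the prime p = 2 (which divides the constant term 626 but p^2 = 4 does not, since 626 is squarefree), x^4 - 626 is irreducible over Q. Hence [Q(α):Q] = 4.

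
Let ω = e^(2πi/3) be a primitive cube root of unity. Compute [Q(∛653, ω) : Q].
[Q(∛653, ω) : Q] = 6

[Q(∛653):Q] = 3 (min poly x^3 - 653, irreducible since 653 is not a perfect cube). [Q(ω):Q] = 2 (min poly x^2 + x + 1). Since Q(∛653) ⊂ R and ω ∉ R, we have ω ∉ Q(∛653), so x^2 + x + 1 remains irreducible over Q(∛653) and [Q(∛653, ω) : Q(∛653)] = 2. By the tower law, [Q(∛653, ω) : Q] = 3 · 2 = 6. (In fact Q(∛653, ω) is the splitting field of x^3 - 653 over Q.)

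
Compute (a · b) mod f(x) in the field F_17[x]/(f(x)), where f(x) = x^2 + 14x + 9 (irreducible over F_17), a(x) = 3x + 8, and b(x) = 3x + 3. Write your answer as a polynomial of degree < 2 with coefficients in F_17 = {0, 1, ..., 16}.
a · b ≡ 9x + 11 (mod f(x))

Multiply in F_17[x]: a(x)·b(x) = (3x + 8)·(3x + 3) = 9x^2 + 16x + 7. This has degree ≥ 2, so divide by f(x) over F_17: 9x^2 + 16x + 7 = (9)·(x^2 + 14x + 9) + (9x + 11). Hence a·b ≡ 9x + 11 (mod f). (F_17[x]/(f) is a field with 17^2 = 289 elements since f is irreducible of degree 2.)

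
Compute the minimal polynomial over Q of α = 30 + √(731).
m_α(x) = x^2 - 60x + 169

From α - 30 = √(731), squaring gives (α - 30)^2 = 731, i.e. α^2 - 60α + 900 = 731, so α^2 - 60α + 169 = 0. The discriminant of x^2 - 60x + 169 is (-60)^2 - 4·(169) = 3600 - 676 = 2924, and 4·(731) is not a perfect square in Q since 731 is squarefree and ≠ 1. Hence x^2 - 60x + 169 is irreducible over Q and is the minimal polynomial of α.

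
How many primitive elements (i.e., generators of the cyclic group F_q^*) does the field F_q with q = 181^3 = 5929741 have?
There are φ(5929740) = 1550016 primitive elements

F_q^* is cyclic of order q - 1 = 5929740. A cyclic group of order m has exactly φ(m) generators. Here m = 5929740 = 2^2 · 3^3 · 5 · 79 · 139, so the number of primitive elements is φ(5929740) = 1550016.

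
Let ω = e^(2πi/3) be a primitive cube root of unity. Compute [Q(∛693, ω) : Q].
[Q(∛693, ω) : Q] = 6

[Q(∛693):Q] = 3 (min poly x^3 - 693, irreducible since 693 is not a perfect cube). [Q(ω):Q] = 2 (min poly x^2 + x + 1). Since Q(∛693) ⊂ R and ω ∉ R, we have ω ∉ Q(∛693), so x^2 + x + 1 remains irreducible over Q(∛693) and [Q(∛693, ω) : Q(∛693)] = 2. By the tower law, [Q(∛693, ω) : Q] = 3 · 2 = 6. (In fact Q(∛693, ω) is the splitting field of x^3 - 693 over Q.)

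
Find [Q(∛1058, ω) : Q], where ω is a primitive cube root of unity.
[Q(∛1058, ω) : Q] = 6

[Q(∛1058):Q] = 3 (min poly x^3 - 1058, irreducible since 1058 is not a perfect cube). [Q(ω):Q] = 2 (min poly x^2 + x + 1). Since Q(∛1058) ⊂ R and ω ∉ R, we have ω ∉ Q(∛1058), so x^2 + x + 1 remains irreducible over Q(∛1058) and [Q(∛1058, ω) : Q(∛1058)] = 2. By the tower law, [Q(∛1058, ω) : Q] = 3 · 2 = 6. (In fact Q(∛1058, ω) is the splitting field of x^3 - 1058 over Q.)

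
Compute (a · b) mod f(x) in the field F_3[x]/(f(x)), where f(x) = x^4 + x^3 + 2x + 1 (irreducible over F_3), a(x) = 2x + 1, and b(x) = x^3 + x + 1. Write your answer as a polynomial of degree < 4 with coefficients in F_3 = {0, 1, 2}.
a · b ≡ 2x^3 + 2x^2 + 2x + 2 (mod f(x))

Multiply in F_3[x]: a(x)·b(x) = (2x + 1)·(x^3 + x + 1) = 2x^4 + x^3 + 2x^2 + 1. This has degree ≥ 4, so divide by f(x) over F_3: 2x^4 + x^3 + 2x^2 + 1 = (2)·(x^4 + x^3 + 2x + 1) + (2x^3 + 2x^2 + 2x + 2). Hence a·b ≡ 2x^3 + 2x^2 + 2x + 2 (mod f). (F_3[x]/(f) is a field with 3^4 = 81 elements since f is irreducible of degree 4.)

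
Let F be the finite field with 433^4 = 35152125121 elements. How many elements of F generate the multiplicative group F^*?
There are φ(35152125120) = 7775170560 primitive elements

F_q^* is cyclic of order q - 1 = 35152125120. A cyclic group of order m has exactly φ(m) generators. Here m = 35152125120 = 2^6 · 3^3 · 5 · 7 · 31 · 18749, so the number of primitive elements is φ(35152125120) = 7775170560.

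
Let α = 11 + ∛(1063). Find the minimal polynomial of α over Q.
m_α(x) = x^3 - 33x^2 + 363x - 2394

Set β = α - 11 = ∛(1063), so β^3 = 1063. Then (α - 11)^3 - 1063 = 0, i.e. α is a root of g(x) = (x - 11)^3 - 1063 = x^3 - 33x^2 + 363x - 2394. Since g(x) = h(x - 11) where h(x) = x^3 - 1063, and h is irreducible over Q (because 1063 is not a perfect cube, so h has no rational root, and a monic cubic with no rational root is irreducible), g is also irreducible (irreducibility is preserved under the substitution x → x - 11). Hence m_α(x) = x^3 - 33x^2 + 363x - 2394.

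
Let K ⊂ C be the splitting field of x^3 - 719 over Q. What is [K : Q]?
[K : Q] = 6

The roots of x^3 - 719 are ∛719, ω∛719, ω^2∛719 where ω = e^(2πi/3) is a primitive cube root of unity, so K = Q(∛719, ω). Now [Q(∛719):Q] = 3 (since 719 is not a perfect cube, x^3 - 719 is irreducible) and [Q(ω):Q] = 2. Both 2 and 3 divide [K:Q], and [K:Q] ≤ 3·2 = 6, so [K:Q] = 6. (Equivalently: Q(∛719) ⊂ R but ω ∉ R, so [K : Q(∛719)] = 2.)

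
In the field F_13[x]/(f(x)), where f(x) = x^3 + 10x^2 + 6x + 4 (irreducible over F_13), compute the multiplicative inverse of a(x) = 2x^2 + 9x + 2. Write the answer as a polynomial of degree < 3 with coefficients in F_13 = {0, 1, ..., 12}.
a(x)^(-1) ≡ 5x^2 + 7x + 3 (mod f(x))

Since f is irreducible over F_13, F_13[x]/(f) is a field and a(x) ≠ 0 has an inverse. Apply the extended Euclidean algorithm to f(x) and a(x) in F_13[x]: f(x) = (7x + 6)·a(x) + (3x + 5);  a(x) = (5x + 12)·(3x + 5) + (7). The last nonzero remainder is the constant 7 = gcd(f, a) in F_13. Back-substituting through the division chain expresses 7 = s(x)·a(x) + t(x)·f(x) with s(x) ≡ 9x^2 + 10x + 8 (mod f), so (9x^2 + 10x + 8)·a(x) ≡ 7 (mod f). Multiplying by 7^(-1) ≡ 2 in F_13 gives a(x)^(-1) ≡ 2·(9x^2 + 10x + 8) ≡ 5x^2 + 7x + 3 (mod f). Check: (2x^2 + 9x + 2)·(5x^2 + 7x + 3) = 10x^4 + 7x^3 + x^2 + 2x + 6 ≡ 1 (mod x^3 + 10x^2 + 6x + 4).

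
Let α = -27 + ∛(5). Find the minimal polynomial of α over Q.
m_α(x) = x^3 + 81x^2 + 2187x + 19678

Set β = α + 27 = ∛(5), so β^3 = 5. Then (α + 27)^3 - 5 = 0, i.e. α is a root of g(x) = (x + 27)^3 - 5 = x^3 + 81x^2 + 2187x + 19678. Since g(x) = h(x + 27) where h(x) = x^3 - 5, and h is irreducible over Q (because 5 is not a perfect cube, so h has no rational root, and a monic cubic with no rational root is irreducible), g is also irreducible (irreducibility is preserved under the substitution x → x + 27). Hence m_α(x) = x^3 + 81x^2 + 2187x + 19678.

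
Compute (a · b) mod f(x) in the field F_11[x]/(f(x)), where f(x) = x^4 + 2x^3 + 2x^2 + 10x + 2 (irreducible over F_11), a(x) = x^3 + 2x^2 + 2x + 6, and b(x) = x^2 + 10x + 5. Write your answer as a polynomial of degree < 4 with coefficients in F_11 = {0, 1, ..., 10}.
a · b ≡ 5x^3 + 6x^2 + x + 10 (mod f(x))

Multiply in F_11[x]: a(x)·b(x) = (x^3 + 2x^2 + 2x + 6)·(x^2 + 10x + 5) = x^5 + x^4 + 5x^3 + 3x^2 + 4x + 8. This has degree ≥ 4, so divide by f(x) over F_11: x^5 + x^4 + 5x^3 + 3x^2 + 4x + 8 = (x + 10)·(x^4 + 2x^3 + 2x^2 + 10x + 2) + (5x^3 + 6x^2 + x + 10). Hence a·b ≡ 5x^3 + 6x^2 + x + 10 (mod f). (F_11[x]/(f) is a field with 11^4 = 14641 elements since f is irreducible of degree 4.)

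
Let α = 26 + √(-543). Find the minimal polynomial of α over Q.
m_α(x) = x^2 - 52x + 1219

From α - 26 = √(-543), squaring gives (α - 26)^2 = -543, i.e. α^2 - 52α + 676 = -543, so α^2 - 52α + 1219 = 0. The discriminant of x^2 - 52x + 1219 is (-52)^2 - 4·(1219) = 2704 - 4876 = -2172, and 4·(-543) is not a perfect square in Q since -543 is squarefree and ≠ 1. Hence x^2 - 52x + 1219 is irreducible over Q and is the minimal polynomial of α.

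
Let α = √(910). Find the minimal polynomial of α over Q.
m_α(x) = x^2 - 910

α satisfies α^2 - 910 = 0, so x^2 - 910 annihilates α. Since d = 910 is squarefree and ≠ 1, it is not a perfect square in Q, so x^2 - 910 has no rational root and is therefore irreducible over Q (a degree-2 polynomial over a field is irreducible iff it has no root). Hence m_α(x) = x^2 - 910.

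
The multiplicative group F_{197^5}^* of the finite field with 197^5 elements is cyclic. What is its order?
|F_{197^5}^*| = 296709280756

F_{197^5} has 197^5 = 296709280757 elements; its multiplicative group consists of all nonzero elements, so |F_{197^5}^*| = 296709280757 - 1 = 296709280756. (It is cyclic since any finite subgroup of the multiplicative group of a field is cyclic.)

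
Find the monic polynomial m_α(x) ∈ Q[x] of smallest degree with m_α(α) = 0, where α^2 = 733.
m_α(x) = x^2 - 733

α satisfies α^2 - 733 = 0, so x^2 - 733 annihilates α. Since d = 733 is squarefree and ≠ 1, it is not a perfect square in Q, so x^2 - 733 has no rational root and is therefore irreducible over Q (a degree-2 polynomial over a field is irreducible iff it has no root). Hence m_α(x) = x^2 - 733.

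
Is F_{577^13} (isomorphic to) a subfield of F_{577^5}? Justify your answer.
No: F_{577^13} is not a subfield of F_{577^5}

F_{p^m} embeds in F_{p^n} iff m | n. Here 13 ∤ 5 (since 5 = 0·13 + 5 with remainder 5 ≠ 0), so F_{577^13} is not a subfield of F_{577^5}. Equivalently: if it were, the tower law would give 13 = [F_{577^13}:F_577] dividing [F_{577^5}:F_577] = 5, contradiction.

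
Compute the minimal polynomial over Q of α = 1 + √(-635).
m_α(x) = x^2 - 2x + 636

From α - 1 = √(-635), squaring gives (α - 1)^2 = -635, i.e. α^2 - 2α + 1 = -635, so α^2 - 2α + 636 = 0. The discriminant of x^2 - 2x + 636 is (-2)^2 - 4·(636) = 4 - 2544 = -2540, and 4·(-635) is not a perfect square in Q since -635 is squarefree and ≠ 1. Hence x^2 - 2x + 636 is irreducible over Q and is the minimal polynomial of α.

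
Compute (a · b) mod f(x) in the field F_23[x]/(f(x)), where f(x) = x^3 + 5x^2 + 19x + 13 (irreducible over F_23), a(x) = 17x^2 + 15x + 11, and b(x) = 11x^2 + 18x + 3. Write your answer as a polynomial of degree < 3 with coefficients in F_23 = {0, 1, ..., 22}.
a · b ≡ 14x^2 + 4x + 16 (mod f(x))

Multiply in F_23[x]: a(x)·b(x) = (17x^2 + 15x + 11)·(11x^2 + 18x + 3) = 3x^4 + 11x^3 + 5x^2 + 13x + 10. This has degree ≥ 3, so divide by f(x) over F_23: 3x^4 + 11x^3 + 5x^2 + 13x + 10 = (3x + 19)·(x^3 + 5x^2 + 19x + 13) + (14x^2 + 4x + 16). Hence a·b ≡ 14x^2 + 4x + 16 (mod f). (F_23[x]/(f) is a field with 23^3 = 12167 elements since f is irreducible of degree 3.)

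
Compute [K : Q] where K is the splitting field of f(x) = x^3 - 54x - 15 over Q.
[K : Q] = 6

By the rational root test, any rational root of the monic integer polynomial f(x) = x^3 - 54x - 15 must be an integer dividing the constant term -15, i.e. one of ±{1, 3, 5, 15}. Evaluating: f(1) = -68, f(-1) = 38, f(3) = -150, f(-3) = 120, f(5) = -160, f(-5) = 130, f(15) = 2550, f(-15) = -2580; none is 0, so f has no rational root and is therefore irreducible over Q (a cubic with no linear factor over a field is irreducible). For an irreducible cubic, the Galois group is A_3 or S_3 according as the discriminant disc(f) = -4a^3 - 27b^2 = -4·(-54)^3 - 27·(-15)^2 = 623781 is or is not a square in Q. Here disc(f) = 623781 is not a perfect square in Q, so the Galois group of f over Q is not contained in A_3 and must be all of S_3. The splitting field has degree |S_3| = 6 over Q, so [K : Q] = 6.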